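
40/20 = 2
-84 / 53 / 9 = -28 / 159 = -0.18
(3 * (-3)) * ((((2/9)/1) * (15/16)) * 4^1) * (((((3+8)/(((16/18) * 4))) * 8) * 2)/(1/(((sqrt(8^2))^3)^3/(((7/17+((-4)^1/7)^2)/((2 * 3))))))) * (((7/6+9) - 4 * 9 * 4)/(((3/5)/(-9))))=-812929783546255.61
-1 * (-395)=395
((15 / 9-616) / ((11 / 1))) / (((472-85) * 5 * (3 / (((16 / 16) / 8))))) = -1843 / 1532520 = -0.00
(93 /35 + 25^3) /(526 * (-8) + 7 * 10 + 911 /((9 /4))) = -2461356 /587965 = -4.19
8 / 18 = 4 / 9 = 0.44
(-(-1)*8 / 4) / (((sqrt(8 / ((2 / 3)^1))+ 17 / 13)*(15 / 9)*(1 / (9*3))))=6.79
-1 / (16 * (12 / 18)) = -3 / 32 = -0.09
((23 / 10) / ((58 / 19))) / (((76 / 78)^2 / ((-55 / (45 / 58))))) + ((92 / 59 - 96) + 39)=-5008623 / 44840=-111.70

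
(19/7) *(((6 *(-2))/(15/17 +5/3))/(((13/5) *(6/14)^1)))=-1938/169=-11.47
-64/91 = -0.70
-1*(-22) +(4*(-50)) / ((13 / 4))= -514 / 13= -39.54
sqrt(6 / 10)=sqrt(15) / 5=0.77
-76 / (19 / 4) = -16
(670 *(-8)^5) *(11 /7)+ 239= -241498487 /7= -34499783.86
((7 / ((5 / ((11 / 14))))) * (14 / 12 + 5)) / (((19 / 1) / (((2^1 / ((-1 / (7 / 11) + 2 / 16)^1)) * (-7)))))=79772 / 23085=3.46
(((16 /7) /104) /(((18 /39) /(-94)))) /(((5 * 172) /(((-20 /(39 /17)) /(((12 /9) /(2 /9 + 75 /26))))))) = 0.11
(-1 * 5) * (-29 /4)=36.25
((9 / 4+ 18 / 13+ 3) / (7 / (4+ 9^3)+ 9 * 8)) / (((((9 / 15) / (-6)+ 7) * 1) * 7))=18325 / 9606506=0.00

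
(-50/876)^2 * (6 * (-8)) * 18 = -2.81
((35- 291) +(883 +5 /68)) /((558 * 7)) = 42641 /265608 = 0.16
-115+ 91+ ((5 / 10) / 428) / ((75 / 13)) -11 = -2246987 / 64200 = -35.00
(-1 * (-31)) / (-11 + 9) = -31 / 2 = -15.50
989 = 989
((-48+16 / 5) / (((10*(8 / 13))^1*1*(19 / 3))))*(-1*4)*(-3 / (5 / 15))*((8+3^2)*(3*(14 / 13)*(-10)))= 2159136 / 95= 22727.75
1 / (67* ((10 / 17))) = 17 / 670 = 0.03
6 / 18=1 / 3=0.33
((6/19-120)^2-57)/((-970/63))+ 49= -307323107/350170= -877.64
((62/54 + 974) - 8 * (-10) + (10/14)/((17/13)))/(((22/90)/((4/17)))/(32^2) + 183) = 69467054080/12041876679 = 5.77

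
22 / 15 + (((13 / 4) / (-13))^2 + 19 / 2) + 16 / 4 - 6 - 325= -75833 / 240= -315.97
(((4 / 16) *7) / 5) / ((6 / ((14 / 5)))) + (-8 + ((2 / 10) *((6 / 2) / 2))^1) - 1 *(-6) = -461 / 300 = -1.54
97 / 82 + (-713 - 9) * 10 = -591943 / 82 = -7218.82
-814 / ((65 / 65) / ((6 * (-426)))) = 2080584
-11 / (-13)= 11 / 13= 0.85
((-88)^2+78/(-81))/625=209062/16875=12.39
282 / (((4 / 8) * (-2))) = -282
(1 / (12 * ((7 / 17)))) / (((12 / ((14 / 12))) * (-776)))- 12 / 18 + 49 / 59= 6480149 / 39557376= 0.16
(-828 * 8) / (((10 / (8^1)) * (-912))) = 552 / 95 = 5.81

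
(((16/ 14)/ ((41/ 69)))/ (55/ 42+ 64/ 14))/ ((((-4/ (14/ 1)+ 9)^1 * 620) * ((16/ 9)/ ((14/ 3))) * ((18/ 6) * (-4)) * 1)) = -10143/ 766006280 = -0.00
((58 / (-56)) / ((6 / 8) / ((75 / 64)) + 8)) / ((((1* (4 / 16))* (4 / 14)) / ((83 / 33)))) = -60175 / 14256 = -4.22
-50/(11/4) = -200/11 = -18.18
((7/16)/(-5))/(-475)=7/38000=0.00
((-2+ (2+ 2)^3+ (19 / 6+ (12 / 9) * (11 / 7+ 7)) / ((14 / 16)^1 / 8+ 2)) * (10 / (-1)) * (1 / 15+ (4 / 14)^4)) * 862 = -889608870424 / 20420505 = -43564.49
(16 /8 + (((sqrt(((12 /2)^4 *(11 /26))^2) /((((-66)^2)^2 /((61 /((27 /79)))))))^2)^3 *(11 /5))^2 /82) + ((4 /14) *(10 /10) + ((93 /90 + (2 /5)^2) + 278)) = 14780686815728566885212267015328530632604561863612472347225244310159970108503 /52510788780743200811606988817889868553088007256613472949071445494367641600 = 281.48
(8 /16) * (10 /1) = 5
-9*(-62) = 558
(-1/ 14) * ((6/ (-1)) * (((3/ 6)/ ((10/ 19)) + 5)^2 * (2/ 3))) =2023/ 200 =10.12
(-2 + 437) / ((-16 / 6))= -1305 / 8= -163.12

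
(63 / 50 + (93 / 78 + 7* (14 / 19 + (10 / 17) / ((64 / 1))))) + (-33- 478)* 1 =-1690770883 / 3359200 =-503.33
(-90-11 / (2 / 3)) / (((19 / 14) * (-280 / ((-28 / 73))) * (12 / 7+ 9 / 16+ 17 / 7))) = -0.02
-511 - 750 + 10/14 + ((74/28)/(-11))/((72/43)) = -13975639/11088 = -1260.43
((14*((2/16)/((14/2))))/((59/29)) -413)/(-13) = 97439/3068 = 31.76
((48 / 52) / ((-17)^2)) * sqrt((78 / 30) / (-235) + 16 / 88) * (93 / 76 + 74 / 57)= 115 * sqrt(1141019) / 36905011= 0.00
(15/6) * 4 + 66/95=1016/95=10.69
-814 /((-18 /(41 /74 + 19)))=15917 /18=884.28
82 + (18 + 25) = 125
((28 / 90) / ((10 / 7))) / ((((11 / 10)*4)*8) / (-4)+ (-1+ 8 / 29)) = -1421 / 62145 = -0.02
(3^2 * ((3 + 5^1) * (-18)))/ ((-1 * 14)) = 648/ 7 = 92.57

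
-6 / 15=-2 / 5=-0.40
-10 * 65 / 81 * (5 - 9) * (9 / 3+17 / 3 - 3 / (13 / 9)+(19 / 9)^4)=451246400 / 531441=849.10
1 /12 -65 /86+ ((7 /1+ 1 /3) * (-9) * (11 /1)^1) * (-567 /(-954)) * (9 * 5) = -531036571 /27348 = -19417.75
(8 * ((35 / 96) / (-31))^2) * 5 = 6125 / 1107072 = 0.01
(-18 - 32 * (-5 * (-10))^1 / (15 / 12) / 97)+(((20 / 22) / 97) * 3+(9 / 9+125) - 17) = 83047 / 1067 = 77.83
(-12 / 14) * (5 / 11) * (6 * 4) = -720 / 77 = -9.35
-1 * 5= -5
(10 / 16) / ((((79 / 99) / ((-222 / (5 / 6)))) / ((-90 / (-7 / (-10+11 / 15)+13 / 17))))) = 3505545945 / 283768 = 12353.56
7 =7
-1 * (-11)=11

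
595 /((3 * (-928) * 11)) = -595 /30624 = -0.02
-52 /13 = -4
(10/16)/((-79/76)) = -0.60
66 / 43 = 1.53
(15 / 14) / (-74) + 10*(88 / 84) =4645 / 444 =10.46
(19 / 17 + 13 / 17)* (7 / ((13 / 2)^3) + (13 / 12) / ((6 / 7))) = 815836 / 336141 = 2.43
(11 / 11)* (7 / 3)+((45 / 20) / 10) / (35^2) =343027 / 147000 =2.33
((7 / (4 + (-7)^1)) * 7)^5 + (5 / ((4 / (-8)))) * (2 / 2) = -282477679 / 243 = -1162459.58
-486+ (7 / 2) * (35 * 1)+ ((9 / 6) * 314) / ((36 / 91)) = 9925 / 12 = 827.08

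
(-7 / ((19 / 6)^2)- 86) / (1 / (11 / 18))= -52.98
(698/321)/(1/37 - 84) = -0.03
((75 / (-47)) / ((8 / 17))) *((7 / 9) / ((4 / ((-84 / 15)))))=4165 / 1128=3.69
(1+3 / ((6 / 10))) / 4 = 3 / 2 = 1.50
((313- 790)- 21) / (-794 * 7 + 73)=498 / 5485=0.09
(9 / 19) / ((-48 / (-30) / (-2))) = -0.59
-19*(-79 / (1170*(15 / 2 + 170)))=1501 / 207675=0.01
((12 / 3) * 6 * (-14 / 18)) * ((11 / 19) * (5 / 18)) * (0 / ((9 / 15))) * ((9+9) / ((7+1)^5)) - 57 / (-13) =57 / 13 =4.38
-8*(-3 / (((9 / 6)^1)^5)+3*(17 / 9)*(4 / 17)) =-608 / 81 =-7.51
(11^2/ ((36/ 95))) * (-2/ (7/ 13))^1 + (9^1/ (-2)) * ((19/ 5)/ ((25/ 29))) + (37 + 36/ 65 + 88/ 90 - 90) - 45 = -14813622/ 11375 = -1302.30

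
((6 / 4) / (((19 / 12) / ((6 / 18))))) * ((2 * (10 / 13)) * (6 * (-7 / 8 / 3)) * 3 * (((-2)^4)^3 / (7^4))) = -368640 / 84721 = -4.35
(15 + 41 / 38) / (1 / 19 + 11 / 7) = 4277 / 432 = 9.90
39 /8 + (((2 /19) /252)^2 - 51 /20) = 133251247 /57312360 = 2.33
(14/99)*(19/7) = 38/99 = 0.38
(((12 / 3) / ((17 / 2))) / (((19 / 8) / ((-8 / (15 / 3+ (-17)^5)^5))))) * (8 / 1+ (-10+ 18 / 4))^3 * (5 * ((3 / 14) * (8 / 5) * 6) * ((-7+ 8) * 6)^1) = 0.00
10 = 10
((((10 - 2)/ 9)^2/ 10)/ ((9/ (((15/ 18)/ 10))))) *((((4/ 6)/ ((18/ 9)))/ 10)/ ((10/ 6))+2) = 0.00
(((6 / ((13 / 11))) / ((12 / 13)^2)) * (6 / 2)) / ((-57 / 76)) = -143 / 6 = -23.83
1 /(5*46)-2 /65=-0.03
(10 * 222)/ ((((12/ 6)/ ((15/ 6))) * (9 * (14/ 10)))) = 4625/ 21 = 220.24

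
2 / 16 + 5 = 41 / 8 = 5.12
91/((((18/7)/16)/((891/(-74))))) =-252252/37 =-6817.62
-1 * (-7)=7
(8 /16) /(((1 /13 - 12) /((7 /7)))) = -13 /310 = -0.04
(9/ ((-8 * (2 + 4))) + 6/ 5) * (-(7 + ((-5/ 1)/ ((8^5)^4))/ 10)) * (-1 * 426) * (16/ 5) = 278478966065747032259739/ 28823037615171174400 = 9661.68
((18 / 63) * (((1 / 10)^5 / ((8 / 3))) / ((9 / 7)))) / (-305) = -1 / 366000000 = -0.00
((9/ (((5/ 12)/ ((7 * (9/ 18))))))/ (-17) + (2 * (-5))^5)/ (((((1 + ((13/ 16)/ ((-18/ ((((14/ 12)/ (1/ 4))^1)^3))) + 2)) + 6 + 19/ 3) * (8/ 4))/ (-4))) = 16524734832/ 887825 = 18612.60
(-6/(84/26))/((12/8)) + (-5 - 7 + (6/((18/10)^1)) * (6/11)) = -2638/231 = -11.42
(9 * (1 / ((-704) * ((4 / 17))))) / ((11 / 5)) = -765 / 30976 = -0.02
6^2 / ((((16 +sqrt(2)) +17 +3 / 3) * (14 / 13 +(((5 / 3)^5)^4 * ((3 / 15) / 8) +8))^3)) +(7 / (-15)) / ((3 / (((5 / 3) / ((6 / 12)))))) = -128116688820566079571604290986198498270521235166 / 247082187102109557823592442158400996869657037411-858317181517670391898259279547773952 * sqrt(2) / 9151192114892946586058979339200036921098408793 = -0.52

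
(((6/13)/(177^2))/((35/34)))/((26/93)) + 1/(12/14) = 144137129/123540690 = 1.17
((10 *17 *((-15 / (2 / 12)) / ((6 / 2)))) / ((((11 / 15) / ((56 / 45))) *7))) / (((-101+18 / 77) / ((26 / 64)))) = 38675 / 7759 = 4.98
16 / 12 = 4 / 3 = 1.33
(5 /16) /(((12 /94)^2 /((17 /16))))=187765 /9216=20.37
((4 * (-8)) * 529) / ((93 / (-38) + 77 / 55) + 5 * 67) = -3216320 / 63451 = -50.69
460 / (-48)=-115 / 12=-9.58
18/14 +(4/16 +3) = 127/28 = 4.54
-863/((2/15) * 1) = -12945/2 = -6472.50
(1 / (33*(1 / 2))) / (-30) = -1 / 495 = -0.00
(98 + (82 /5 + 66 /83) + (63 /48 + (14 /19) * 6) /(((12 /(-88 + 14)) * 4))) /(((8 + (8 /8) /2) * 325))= 8257149 /214472000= 0.04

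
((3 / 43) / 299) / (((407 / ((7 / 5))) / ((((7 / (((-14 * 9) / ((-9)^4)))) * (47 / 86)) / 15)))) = -239841 / 22501035700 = -0.00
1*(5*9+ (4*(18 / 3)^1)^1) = 69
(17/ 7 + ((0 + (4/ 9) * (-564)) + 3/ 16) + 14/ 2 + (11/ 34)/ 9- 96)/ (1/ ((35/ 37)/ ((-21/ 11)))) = 317629565/ 1902096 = 166.99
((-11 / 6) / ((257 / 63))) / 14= -33 / 1028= -0.03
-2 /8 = -1 /4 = -0.25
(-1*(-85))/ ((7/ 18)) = 1530/ 7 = 218.57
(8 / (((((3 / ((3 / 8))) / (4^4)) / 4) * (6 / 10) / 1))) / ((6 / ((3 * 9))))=7680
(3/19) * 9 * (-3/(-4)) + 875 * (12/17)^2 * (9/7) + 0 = 12335409/21964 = 561.62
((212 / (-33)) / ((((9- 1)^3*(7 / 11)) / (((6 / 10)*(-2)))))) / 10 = 53 / 22400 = 0.00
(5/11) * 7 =35/11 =3.18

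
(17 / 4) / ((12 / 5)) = 85 / 48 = 1.77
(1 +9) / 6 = 5 / 3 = 1.67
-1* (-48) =48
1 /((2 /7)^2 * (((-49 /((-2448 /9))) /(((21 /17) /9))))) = 28 /3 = 9.33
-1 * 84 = -84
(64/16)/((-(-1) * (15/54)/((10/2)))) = 72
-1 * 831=-831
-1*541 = -541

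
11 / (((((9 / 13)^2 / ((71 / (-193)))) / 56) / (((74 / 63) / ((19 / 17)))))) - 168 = -1777442120 / 2673243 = -664.90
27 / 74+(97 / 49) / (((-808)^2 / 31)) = 431980795 / 1183642432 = 0.36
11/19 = 0.58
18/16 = 9/8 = 1.12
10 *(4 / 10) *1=4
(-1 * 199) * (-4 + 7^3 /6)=-63481 /6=-10580.17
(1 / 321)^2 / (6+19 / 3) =1 / 1270839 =0.00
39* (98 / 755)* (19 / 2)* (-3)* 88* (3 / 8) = -3594591 / 755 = -4761.05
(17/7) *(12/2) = 102/7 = 14.57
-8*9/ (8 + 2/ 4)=-144/ 17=-8.47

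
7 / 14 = 1 / 2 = 0.50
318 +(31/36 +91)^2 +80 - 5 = 11445577/1296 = 8831.46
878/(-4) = -439/2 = -219.50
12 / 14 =0.86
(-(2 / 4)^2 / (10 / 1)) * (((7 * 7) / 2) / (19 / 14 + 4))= -343 / 3000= -0.11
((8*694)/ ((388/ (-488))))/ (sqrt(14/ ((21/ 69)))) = -338672*sqrt(46)/ 2231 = -1029.58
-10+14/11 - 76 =-932/11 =-84.73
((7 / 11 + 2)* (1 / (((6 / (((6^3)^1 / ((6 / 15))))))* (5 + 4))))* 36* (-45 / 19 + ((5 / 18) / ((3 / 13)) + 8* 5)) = 23110100 / 627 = 36858.21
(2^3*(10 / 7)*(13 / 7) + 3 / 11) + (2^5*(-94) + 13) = -1602718 / 539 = -2973.50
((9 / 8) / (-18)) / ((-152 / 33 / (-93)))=-1.26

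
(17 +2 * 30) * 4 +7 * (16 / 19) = 5964 / 19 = 313.89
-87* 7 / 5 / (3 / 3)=-609 / 5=-121.80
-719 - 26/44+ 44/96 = -189851/264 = -719.13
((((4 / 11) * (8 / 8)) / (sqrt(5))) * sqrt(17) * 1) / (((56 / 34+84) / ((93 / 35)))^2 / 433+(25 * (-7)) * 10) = -2164619826 * sqrt(85) / 52014749219125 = -0.00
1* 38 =38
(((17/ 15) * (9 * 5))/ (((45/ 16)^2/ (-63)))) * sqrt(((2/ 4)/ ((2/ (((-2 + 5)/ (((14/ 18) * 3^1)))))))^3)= -4896 * sqrt(7)/ 175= -74.02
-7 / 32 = -0.22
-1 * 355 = -355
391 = 391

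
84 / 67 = 1.25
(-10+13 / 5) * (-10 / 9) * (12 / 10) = 148 / 15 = 9.87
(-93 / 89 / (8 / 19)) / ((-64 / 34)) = 30039 / 22784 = 1.32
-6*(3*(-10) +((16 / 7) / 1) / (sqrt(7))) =180 - 96*sqrt(7) / 49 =174.82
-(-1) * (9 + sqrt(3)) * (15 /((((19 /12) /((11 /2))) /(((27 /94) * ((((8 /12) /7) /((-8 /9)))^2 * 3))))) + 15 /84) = 485875 * sqrt(3) /700112 + 4372875 /700112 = 7.45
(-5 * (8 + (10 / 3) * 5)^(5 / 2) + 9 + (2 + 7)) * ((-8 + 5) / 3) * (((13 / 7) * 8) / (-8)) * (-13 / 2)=-1521 / 7 + 2313610 * sqrt(222) / 189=182174.32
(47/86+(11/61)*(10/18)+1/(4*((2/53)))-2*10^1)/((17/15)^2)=-3535025/356728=-9.91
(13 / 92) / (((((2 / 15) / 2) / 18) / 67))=117585 / 46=2556.20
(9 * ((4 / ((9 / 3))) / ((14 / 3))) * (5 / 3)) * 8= 240 / 7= 34.29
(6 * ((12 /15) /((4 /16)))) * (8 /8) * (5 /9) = 32 /3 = 10.67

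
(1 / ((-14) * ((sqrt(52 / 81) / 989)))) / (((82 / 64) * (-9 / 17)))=134504 * sqrt(13) / 3731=129.98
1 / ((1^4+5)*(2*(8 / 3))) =1 / 32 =0.03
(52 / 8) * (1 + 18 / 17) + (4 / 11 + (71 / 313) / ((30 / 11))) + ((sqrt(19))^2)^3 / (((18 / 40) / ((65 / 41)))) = 2611010245583 / 107989695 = 24178.33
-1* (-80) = 80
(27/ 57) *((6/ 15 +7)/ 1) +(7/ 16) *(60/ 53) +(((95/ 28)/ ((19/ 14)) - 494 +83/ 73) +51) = -640078607/ 1470220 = -435.36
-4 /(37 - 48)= 4 /11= 0.36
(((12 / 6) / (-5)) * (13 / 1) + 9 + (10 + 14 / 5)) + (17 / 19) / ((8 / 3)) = 12871 / 760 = 16.94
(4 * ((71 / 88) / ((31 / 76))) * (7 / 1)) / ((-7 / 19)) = -51262 / 341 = -150.33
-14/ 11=-1.27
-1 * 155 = -155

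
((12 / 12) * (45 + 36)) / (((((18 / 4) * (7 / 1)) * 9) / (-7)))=-2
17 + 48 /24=19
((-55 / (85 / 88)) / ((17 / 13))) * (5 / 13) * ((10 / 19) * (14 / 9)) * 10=-6776000 / 49419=-137.11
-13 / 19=-0.68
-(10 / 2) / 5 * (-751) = 751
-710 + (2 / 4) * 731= -689 / 2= -344.50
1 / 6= 0.17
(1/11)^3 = 1/1331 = 0.00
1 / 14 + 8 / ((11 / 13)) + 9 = 2853 / 154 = 18.53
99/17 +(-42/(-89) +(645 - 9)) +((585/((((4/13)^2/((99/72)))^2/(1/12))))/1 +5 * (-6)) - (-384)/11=11921580467985/1090715648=10930.05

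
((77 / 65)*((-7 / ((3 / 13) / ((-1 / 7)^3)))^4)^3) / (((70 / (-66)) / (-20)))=867405630713908 / 169690201976865993059469735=0.00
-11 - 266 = -277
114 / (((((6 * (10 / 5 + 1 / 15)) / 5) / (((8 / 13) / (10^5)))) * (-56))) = -0.00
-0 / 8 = 0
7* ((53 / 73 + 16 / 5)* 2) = 20062 / 365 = 54.96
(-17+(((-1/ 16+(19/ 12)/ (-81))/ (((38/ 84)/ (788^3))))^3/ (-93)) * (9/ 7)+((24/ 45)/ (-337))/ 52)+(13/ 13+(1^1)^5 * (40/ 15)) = 7972185273492623960804263240304150078/ 825086642187015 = 9662240140455019172322.35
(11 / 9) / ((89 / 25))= 275 / 801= 0.34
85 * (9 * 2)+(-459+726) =1797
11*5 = 55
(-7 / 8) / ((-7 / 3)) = 3 / 8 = 0.38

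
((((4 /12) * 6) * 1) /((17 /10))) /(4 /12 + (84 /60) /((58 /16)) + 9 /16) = 139200 /151691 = 0.92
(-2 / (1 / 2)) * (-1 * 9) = 36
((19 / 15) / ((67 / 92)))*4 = 6992 / 1005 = 6.96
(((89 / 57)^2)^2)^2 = 3936588805702081 / 111429157112001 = 35.33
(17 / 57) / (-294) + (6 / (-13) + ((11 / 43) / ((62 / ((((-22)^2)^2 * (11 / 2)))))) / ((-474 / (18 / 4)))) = -1168436631365 / 22941551178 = -50.93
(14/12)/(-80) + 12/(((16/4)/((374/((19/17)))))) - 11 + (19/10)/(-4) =1810147/1824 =992.41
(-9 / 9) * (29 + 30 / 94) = -1378 / 47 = -29.32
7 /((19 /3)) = 21 /19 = 1.11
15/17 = 0.88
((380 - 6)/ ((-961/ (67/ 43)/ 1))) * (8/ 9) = -200464/ 371907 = -0.54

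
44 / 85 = 0.52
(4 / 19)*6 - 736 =-13960 / 19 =-734.74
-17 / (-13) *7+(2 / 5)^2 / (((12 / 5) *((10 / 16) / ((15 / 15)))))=9029 / 975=9.26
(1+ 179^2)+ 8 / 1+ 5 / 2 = 64105 / 2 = 32052.50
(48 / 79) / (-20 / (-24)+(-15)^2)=288 / 107045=0.00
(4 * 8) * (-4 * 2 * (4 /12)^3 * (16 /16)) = -256 /27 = -9.48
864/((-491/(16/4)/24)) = -82944/491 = -168.93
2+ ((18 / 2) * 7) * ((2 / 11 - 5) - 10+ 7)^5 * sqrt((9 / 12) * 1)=2 - 148184510544 * sqrt(3) / 161051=-1593673.92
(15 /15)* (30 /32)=15 /16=0.94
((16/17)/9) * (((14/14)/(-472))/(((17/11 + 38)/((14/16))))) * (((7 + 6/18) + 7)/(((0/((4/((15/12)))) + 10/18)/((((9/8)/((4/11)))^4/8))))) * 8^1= -35339259879/3049993011200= -0.01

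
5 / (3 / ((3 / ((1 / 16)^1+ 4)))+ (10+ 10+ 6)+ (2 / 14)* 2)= 0.16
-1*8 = -8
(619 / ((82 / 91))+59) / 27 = 20389 / 738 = 27.63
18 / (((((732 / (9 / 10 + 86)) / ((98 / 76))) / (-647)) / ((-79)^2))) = -515816908761 / 46360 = -11126335.39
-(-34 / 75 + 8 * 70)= -41966 / 75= -559.55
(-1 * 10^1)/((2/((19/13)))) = -7.31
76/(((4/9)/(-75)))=-12825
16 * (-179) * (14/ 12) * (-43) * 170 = 73275440/ 3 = 24425146.67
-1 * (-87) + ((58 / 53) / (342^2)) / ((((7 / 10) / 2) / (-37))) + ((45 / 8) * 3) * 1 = 9014943701 / 86787288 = 103.87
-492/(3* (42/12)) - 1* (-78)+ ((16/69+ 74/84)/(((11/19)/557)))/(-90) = 3681287/191268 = 19.25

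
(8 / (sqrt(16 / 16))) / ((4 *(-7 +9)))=1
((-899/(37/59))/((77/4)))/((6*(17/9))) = -318246/48433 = -6.57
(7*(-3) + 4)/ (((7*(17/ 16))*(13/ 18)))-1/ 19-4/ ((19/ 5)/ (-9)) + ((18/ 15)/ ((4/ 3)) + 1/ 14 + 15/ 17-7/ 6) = 6122561/ 881790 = 6.94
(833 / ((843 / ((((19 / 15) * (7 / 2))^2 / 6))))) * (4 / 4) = 14734937 / 4552200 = 3.24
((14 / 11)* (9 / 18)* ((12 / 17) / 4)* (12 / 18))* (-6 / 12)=-7 / 187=-0.04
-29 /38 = -0.76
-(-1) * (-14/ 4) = -7/ 2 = -3.50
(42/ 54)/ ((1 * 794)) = 7/ 7146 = 0.00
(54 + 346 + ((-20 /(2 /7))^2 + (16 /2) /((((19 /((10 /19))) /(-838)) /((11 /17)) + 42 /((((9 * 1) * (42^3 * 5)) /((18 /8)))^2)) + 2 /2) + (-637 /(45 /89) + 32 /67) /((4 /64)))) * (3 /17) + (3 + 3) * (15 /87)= -291727680992227243264846 /111430729295323274985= -2618.02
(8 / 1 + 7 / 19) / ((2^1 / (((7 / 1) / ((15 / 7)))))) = 2597 / 190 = 13.67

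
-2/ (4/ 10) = -5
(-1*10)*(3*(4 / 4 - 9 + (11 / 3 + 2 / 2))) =100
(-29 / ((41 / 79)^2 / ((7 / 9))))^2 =1605093887929 / 228886641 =7012.61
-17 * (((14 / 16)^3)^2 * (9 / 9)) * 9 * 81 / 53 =-1458024057 / 13893632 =-104.94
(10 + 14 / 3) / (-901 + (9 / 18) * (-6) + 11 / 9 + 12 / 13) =-1716 / 105517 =-0.02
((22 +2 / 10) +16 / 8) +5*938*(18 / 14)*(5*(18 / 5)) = 542821 / 5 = 108564.20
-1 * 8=-8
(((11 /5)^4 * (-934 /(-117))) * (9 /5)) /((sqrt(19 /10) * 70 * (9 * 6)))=6837347 * sqrt(190) /1458843750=0.06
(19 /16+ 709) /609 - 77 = -738925 /9744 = -75.83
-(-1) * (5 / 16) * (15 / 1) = 75 / 16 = 4.69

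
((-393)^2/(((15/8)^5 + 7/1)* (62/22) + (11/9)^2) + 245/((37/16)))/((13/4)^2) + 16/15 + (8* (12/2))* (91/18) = 100174941150339752/236960683652355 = 422.75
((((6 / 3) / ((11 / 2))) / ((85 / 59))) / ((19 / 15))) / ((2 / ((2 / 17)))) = 708 / 60401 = 0.01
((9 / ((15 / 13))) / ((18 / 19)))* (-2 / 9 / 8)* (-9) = 247 / 120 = 2.06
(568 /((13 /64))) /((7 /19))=690688 /91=7589.98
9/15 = 3/5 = 0.60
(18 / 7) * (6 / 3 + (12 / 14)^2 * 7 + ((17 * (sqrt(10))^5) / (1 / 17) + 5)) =1530 / 49 + 520200 * sqrt(10) / 7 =235033.63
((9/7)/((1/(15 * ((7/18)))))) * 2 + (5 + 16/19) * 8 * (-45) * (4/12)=-13035/19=-686.05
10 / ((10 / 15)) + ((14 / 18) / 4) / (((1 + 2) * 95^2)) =15.00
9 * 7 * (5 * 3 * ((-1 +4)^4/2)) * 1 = 76545/2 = 38272.50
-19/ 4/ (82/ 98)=-931/ 164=-5.68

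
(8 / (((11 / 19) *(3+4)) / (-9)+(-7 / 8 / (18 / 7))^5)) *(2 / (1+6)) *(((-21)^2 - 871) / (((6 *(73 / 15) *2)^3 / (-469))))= -1059154562580480000 / 208164739186113451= -5.09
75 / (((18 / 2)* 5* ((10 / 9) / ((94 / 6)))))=47 / 2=23.50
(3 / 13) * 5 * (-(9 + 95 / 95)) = -150 / 13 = -11.54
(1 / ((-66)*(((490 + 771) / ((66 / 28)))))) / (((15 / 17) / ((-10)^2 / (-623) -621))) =6578711 / 329953260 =0.02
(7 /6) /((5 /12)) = 14 /5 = 2.80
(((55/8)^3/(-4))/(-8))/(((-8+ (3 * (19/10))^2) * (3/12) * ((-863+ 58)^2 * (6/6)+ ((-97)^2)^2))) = 4159375/223636707731456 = 0.00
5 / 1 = 5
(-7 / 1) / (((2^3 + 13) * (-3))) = 1 / 9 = 0.11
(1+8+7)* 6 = 96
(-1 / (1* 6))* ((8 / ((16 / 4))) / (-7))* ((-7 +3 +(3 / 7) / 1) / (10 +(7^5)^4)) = -0.00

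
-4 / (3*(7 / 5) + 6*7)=-20 / 231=-0.09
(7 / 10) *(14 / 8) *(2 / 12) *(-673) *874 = -14410949 / 120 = -120091.24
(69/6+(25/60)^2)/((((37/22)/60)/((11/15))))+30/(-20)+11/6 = 203623/666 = 305.74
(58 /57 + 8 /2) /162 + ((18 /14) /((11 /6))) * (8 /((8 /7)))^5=11786.76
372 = 372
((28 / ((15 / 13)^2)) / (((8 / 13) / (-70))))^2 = 11589168409 / 2025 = 5723046.13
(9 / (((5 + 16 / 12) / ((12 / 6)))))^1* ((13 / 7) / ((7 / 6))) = 4212 / 931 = 4.52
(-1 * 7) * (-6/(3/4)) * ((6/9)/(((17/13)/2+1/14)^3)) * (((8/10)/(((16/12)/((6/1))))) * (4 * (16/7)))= 192914176/59895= 3220.87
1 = 1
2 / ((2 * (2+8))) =1 / 10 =0.10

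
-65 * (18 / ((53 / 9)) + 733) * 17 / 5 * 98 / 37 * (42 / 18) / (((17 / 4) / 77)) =-107153230184 / 5883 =-18214045.59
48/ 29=1.66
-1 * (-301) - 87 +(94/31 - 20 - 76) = 3752/31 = 121.03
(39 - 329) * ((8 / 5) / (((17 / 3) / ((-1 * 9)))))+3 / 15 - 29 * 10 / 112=3496467 / 4760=734.55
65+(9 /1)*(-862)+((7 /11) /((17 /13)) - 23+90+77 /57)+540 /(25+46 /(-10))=-80983798 /10659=-7597.69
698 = 698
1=1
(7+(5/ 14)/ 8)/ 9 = 263/ 336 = 0.78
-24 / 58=-0.41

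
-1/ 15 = -0.07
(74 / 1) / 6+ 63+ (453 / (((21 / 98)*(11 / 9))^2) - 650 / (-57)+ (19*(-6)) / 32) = 245983453 / 36784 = 6687.24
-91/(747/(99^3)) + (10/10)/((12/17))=-117728201/996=-118201.01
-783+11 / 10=-7819 / 10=-781.90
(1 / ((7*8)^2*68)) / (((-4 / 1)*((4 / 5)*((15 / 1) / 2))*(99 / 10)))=-5 / 253338624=-0.00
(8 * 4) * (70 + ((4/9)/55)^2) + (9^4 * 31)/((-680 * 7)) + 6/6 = 512777487269/233263800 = 2198.27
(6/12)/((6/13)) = 13/12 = 1.08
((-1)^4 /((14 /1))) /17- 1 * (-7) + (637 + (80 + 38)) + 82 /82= 181595 /238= 763.00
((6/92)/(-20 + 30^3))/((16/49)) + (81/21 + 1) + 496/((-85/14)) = -36313401583/472603264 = -76.84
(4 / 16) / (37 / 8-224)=-2 / 1755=-0.00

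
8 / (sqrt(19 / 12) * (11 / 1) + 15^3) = 324000 / 136685201-176 * sqrt(57) / 136685201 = 0.00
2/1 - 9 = -7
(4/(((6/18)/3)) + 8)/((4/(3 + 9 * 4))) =429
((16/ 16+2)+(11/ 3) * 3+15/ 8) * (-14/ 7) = -127/ 4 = -31.75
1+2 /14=8 /7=1.14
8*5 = 40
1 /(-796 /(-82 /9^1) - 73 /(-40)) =1640 /146273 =0.01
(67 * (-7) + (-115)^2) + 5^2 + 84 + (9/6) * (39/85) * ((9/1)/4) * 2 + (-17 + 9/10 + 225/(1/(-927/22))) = 12608719/3740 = 3371.32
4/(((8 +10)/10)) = 20/9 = 2.22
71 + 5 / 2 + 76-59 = 181 / 2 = 90.50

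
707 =707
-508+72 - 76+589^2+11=346420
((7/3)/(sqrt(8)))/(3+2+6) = 7 *sqrt(2)/132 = 0.07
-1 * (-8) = 8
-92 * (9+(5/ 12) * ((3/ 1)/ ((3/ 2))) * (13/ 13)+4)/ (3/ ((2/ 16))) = -1909/ 36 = -53.03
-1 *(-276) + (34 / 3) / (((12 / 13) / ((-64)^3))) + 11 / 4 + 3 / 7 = -811003183 / 252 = -3218266.60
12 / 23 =0.52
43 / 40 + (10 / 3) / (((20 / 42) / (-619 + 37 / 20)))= -4318.98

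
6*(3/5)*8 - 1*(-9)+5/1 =42.80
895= 895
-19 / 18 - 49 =-901 / 18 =-50.06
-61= -61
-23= -23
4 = 4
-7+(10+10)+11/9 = 128/9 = 14.22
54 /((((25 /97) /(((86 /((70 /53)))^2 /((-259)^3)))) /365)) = -1985989758534 /106415621375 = -18.66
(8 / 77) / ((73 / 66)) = 48 / 511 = 0.09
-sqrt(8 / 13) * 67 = -134 * sqrt(26) / 13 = -52.56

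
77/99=7/9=0.78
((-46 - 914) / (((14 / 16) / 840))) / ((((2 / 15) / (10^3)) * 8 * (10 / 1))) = -86400000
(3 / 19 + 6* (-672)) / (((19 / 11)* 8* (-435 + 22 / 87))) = 73310985 / 109232824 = 0.67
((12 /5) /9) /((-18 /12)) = -8 /45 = -0.18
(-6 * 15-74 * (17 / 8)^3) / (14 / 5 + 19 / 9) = -9216945 / 56576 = -162.91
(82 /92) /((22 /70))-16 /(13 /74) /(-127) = 2968289 /835406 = 3.55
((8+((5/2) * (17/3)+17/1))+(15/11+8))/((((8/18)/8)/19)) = 182571/11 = 16597.36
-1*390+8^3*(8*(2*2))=15994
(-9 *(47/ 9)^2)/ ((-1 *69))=2209/ 621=3.56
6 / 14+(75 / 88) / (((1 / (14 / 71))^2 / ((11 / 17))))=539907 / 1199758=0.45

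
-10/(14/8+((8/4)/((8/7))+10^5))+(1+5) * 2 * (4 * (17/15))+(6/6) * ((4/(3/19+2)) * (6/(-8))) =2173471969/41001435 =53.01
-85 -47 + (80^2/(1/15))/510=956/17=56.24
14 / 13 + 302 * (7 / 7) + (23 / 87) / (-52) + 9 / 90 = 527519 / 1740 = 303.17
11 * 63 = 693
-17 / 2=-8.50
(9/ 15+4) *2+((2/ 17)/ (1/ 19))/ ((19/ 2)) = 802/ 85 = 9.44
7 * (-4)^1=-28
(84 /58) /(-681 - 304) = -42 /28565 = -0.00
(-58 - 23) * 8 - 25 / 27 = -17521 / 27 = -648.93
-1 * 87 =-87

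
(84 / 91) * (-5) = -60 / 13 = -4.62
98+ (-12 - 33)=53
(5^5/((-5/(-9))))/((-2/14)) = -39375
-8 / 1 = -8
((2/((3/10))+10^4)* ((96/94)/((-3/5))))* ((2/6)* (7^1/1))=-16811200/423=-39742.79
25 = 25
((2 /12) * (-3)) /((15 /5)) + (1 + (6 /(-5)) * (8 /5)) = -1.09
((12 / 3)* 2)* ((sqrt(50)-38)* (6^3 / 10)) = -32832 / 5 +864* sqrt(2) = -5344.52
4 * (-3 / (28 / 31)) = -93 / 7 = -13.29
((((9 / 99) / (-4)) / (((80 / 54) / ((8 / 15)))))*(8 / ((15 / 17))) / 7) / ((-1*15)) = 34 / 48125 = 0.00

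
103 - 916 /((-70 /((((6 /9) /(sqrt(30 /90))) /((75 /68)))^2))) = 69305543 /590625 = 117.34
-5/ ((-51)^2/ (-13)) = 65/ 2601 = 0.02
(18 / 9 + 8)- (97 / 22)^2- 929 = -938.44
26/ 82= 13/ 41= 0.32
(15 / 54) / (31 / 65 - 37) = -325 / 42732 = -0.01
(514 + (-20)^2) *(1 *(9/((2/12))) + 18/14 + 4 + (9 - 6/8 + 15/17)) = 14883119/238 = 62534.11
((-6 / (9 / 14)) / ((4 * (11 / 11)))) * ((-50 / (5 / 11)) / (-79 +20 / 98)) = -3430 / 1053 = -3.26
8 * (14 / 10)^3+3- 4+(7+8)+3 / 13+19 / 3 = 207266 / 4875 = 42.52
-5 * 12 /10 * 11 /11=-6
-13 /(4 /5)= -65 /4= -16.25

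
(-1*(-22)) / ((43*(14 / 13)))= 143 / 301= 0.48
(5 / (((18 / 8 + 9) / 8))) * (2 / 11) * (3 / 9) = 64 / 297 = 0.22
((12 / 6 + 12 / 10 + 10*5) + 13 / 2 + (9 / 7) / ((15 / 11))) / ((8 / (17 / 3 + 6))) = 1415 / 16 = 88.44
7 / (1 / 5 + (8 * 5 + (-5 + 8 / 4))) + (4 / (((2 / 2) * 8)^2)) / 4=1213 / 5952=0.20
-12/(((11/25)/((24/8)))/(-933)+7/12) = -3358800/163231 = -20.58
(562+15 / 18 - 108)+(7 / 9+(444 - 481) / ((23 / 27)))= 170641 / 414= 412.18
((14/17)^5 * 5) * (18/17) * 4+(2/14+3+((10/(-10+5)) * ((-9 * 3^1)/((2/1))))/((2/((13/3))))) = 23541355007/337925966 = 69.66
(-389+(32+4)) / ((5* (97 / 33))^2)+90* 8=168977583 / 235225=718.37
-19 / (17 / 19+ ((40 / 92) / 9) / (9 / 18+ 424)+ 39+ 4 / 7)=-444102561 / 945851486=-0.47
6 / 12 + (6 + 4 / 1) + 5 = 31 / 2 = 15.50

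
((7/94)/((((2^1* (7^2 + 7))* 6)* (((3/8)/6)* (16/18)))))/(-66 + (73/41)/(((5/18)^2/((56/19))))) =19475/19633216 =0.00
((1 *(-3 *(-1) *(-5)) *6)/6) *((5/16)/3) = -25/16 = -1.56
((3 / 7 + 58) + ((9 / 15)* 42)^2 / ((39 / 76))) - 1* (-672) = 4477069 / 2275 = 1967.94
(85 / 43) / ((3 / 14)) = 1190 / 129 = 9.22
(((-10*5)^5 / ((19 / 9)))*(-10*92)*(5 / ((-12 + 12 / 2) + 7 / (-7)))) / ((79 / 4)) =-51750000000000 / 10507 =-4925287903.30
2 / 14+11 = 78 / 7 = 11.14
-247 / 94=-2.63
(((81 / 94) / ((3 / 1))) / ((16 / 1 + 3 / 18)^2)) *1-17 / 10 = -7512931 / 4422230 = -1.70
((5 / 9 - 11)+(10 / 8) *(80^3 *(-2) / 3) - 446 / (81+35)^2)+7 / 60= -129180736873 / 302760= -426677.03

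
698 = 698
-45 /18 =-5 /2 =-2.50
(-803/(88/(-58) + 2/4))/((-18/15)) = -116435/177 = -657.82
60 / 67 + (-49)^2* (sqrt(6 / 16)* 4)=5882.12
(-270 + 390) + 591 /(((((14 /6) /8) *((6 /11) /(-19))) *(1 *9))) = -162172 /21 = -7722.48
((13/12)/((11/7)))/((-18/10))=-455/1188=-0.38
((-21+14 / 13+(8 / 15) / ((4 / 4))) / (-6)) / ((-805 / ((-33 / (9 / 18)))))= 41591 / 156975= 0.26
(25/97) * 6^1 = 150/97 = 1.55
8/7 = 1.14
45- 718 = -673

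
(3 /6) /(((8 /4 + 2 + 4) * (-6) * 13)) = -1 /1248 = -0.00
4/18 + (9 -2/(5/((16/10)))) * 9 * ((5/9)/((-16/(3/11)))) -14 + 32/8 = -7553/720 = -10.49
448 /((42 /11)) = 352 /3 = 117.33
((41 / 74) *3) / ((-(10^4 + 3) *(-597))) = 41 / 147304178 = 0.00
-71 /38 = -1.87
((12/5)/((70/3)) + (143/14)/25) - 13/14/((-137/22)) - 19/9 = -625993/431550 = -1.45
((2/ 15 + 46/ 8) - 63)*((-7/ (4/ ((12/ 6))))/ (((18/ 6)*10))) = 23989/ 3600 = 6.66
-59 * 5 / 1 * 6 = -1770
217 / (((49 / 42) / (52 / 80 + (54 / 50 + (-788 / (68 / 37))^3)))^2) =59774210075993656533983753697 / 60343922500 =990558909656455569.89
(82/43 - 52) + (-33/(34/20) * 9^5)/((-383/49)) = 41043335496/279973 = 146597.48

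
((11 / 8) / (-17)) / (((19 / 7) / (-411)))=12.25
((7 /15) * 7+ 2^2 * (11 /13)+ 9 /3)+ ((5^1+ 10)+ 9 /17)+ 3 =28.18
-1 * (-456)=456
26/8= 13/4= 3.25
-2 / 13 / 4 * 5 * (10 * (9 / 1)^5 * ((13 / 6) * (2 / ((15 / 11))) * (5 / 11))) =-164025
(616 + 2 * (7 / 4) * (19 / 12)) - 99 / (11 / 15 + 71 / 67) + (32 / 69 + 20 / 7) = 661070743 / 1160488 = 569.65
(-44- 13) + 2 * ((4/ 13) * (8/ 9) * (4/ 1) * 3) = -50.44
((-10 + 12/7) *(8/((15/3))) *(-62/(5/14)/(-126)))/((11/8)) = -230144/17325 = -13.28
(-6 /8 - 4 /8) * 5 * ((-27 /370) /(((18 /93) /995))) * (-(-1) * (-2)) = -1388025 /296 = -4689.27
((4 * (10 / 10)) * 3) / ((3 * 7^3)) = 4 / 343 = 0.01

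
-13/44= -0.30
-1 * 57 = -57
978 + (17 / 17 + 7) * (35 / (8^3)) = 62627 / 64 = 978.55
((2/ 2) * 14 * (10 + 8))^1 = 252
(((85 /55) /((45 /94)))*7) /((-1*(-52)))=5593 /12870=0.43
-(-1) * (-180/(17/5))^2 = 810000/289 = 2802.77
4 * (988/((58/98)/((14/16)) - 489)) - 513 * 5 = -430980211/167495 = -2573.09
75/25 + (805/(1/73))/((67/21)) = 1234266/67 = 18421.88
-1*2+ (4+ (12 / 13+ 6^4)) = 16886 / 13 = 1298.92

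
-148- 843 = -991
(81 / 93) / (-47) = -27 / 1457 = -0.02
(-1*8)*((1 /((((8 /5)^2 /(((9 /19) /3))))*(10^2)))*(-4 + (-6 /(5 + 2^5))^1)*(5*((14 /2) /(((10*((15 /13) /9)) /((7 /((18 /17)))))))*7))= 5836831 /224960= 25.95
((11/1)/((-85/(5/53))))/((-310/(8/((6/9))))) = 66/139655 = 0.00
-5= -5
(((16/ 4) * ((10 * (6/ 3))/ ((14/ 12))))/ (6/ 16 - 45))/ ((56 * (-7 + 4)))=160/ 17493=0.01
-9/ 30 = -3/ 10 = -0.30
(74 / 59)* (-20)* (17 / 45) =-5032 / 531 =-9.48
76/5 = 15.20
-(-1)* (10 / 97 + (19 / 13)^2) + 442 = 7282413 / 16393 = 444.24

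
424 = 424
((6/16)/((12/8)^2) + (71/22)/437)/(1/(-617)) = -1548670/14421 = -107.39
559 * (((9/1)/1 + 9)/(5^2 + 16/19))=191178/491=389.36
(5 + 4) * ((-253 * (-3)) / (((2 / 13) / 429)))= 19048243.50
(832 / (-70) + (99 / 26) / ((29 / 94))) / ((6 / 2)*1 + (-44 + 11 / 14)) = -0.01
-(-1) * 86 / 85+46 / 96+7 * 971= 6798.49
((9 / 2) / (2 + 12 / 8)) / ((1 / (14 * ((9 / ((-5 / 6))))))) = -972 / 5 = -194.40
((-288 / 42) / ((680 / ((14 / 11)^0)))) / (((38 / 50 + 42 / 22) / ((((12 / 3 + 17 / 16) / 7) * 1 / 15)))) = -891 / 4891376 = -0.00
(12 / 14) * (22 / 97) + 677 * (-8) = -3677332 / 679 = -5415.81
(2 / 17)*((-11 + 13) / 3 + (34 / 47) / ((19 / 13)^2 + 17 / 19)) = 207055 / 1943967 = 0.11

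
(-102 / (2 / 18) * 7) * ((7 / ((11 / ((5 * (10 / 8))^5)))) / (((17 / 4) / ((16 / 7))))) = -1845703125 / 88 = -20973899.15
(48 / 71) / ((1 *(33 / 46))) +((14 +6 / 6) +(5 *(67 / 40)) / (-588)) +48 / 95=5735475367 / 349013280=16.43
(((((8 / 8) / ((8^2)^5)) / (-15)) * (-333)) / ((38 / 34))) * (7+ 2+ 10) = 1887 / 5368709120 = 0.00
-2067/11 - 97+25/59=-184631/649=-284.49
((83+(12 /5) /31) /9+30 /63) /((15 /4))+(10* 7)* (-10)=-102153344 /146475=-697.41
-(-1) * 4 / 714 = 2 / 357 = 0.01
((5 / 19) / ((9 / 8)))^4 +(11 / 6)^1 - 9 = -12250397161 / 1710072162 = -7.16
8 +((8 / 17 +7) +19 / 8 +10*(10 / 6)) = 14081 / 408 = 34.51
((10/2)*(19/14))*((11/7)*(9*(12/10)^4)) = 1218888/6125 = 199.00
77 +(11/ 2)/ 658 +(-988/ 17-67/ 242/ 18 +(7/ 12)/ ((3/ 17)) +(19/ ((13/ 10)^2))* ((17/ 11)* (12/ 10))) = 177173542867/ 4117365252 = 43.03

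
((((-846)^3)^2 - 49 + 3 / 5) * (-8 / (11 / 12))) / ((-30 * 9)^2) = -14665003452567265904 / 334125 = -43890769779475.54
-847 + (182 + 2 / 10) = -3324 / 5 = -664.80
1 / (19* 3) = 1 / 57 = 0.02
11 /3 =3.67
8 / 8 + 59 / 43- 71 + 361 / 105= -65.19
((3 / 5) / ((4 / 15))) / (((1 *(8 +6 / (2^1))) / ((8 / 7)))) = 0.23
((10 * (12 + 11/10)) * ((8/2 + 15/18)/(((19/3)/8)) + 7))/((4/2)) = 32619/38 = 858.39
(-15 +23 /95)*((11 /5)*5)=-15422 /95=-162.34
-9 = -9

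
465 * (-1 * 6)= -2790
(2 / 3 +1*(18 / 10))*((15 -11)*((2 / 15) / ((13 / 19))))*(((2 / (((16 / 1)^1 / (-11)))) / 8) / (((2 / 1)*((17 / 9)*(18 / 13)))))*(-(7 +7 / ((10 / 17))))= 162393 / 136000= 1.19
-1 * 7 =-7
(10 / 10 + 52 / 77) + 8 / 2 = 437 / 77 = 5.68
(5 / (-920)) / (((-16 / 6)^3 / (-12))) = -81 / 23552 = -0.00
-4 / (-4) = 1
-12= -12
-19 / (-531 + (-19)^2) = 19 / 170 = 0.11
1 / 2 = 0.50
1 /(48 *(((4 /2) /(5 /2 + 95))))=65 /64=1.02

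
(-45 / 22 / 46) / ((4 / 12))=-135 / 1012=-0.13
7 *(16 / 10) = 56 / 5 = 11.20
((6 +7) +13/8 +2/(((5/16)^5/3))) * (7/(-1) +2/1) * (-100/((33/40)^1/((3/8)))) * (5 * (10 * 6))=138265290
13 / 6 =2.17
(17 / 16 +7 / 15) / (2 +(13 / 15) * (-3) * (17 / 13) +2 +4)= 367 / 1104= 0.33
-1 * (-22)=22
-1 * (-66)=66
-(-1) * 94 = 94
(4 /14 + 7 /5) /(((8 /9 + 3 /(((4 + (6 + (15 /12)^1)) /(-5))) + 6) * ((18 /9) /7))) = 531 /500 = 1.06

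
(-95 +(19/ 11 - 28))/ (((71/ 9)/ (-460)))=5522760/ 781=7071.40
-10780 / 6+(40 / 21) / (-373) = -4691110 / 2611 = -1796.67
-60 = -60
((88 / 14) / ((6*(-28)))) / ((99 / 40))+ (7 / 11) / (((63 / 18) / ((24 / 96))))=883 / 29106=0.03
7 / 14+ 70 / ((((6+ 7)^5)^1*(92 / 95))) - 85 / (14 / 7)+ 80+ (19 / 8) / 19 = 2604633695 / 68317912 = 38.13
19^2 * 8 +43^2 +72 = 4809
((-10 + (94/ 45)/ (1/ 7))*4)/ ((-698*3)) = -416/ 47115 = -0.01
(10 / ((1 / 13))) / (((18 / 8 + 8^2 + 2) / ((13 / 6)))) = 260 / 63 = 4.13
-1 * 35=-35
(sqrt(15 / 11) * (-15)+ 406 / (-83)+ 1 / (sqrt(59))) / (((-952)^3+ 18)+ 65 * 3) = -sqrt(59) / 50905270505+ 406 / 71612499185+ 3 * sqrt(165) / 1898162629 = 0.00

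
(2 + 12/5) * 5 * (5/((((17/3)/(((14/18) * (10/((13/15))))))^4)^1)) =1650687500000/2385443281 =691.98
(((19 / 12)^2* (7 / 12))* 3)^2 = 6385729 / 331776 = 19.25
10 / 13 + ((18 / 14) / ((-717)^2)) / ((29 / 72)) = 115956566 / 150742319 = 0.77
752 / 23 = 32.70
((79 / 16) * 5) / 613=395 / 9808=0.04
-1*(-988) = 988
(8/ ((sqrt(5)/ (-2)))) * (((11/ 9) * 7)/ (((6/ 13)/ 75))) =-40040 * sqrt(5)/ 9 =-9948.02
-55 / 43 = -1.28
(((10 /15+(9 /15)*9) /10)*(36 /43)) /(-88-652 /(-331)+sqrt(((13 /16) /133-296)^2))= 384584928 /158983574275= 0.00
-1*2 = -2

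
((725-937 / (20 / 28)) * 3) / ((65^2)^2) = -8802 / 89253125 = -0.00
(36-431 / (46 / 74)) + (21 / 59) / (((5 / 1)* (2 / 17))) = -8911999 / 13570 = -656.74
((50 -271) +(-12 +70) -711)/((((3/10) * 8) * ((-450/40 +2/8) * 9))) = 2185/594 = 3.68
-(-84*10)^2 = -705600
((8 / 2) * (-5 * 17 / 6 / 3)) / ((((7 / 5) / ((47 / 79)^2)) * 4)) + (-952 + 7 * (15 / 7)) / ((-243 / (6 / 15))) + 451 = 47914891411 / 106159410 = 451.35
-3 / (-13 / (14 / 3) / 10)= 140 / 13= 10.77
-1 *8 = -8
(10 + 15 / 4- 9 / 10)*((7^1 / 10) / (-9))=-1799 / 1800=-1.00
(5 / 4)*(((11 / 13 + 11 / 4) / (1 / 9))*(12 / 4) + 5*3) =29145 / 208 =140.12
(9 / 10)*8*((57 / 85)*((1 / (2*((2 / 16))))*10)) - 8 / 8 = 16331 / 85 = 192.13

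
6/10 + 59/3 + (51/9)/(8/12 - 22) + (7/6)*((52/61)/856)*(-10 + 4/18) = 1127283703/56393280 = 19.99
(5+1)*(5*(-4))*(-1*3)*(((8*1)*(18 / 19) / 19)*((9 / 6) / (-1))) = -77760 / 361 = -215.40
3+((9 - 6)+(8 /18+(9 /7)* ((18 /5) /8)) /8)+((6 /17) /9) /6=1051193 /171360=6.13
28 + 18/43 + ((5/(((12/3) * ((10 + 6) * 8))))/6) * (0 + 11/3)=11264317/396288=28.42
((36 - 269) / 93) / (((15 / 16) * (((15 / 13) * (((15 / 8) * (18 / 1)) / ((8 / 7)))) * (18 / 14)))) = -1550848 / 25423875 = -0.06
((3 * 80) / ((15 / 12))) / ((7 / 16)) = 3072 / 7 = 438.86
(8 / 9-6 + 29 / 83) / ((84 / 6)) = -3557 / 10458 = -0.34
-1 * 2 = -2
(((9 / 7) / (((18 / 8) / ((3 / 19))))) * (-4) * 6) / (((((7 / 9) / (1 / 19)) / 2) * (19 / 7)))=-5184 / 48013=-0.11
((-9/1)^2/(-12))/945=-1/140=-0.01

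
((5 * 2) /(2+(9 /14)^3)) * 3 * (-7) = -576240 /6217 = -92.69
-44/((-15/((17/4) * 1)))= 187/15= 12.47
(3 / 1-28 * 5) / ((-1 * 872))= 137 / 872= 0.16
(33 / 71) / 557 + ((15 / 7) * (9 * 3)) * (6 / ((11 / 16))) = 1537589901 / 3045119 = 504.94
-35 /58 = -0.60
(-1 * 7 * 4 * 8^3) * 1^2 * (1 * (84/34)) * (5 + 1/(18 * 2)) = -178075.61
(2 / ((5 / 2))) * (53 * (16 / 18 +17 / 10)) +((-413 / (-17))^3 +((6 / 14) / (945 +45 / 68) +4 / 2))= 159784690530607 / 11057566275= 14450.26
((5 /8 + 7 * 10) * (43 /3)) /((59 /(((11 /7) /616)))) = 24295 /555072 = 0.04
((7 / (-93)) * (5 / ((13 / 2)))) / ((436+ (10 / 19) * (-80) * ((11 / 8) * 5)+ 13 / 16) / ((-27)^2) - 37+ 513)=-5171040 / 42530204821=-0.00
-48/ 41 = -1.17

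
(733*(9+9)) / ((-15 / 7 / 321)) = -9882306 / 5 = -1976461.20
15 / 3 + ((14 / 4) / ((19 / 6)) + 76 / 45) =6664 / 855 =7.79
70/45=14/9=1.56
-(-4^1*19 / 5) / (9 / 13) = 988 / 45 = 21.96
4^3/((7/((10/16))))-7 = -9/7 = -1.29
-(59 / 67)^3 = -205379 / 300763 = -0.68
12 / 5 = 2.40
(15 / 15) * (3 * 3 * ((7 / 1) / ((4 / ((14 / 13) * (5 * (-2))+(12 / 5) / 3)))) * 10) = -20412 / 13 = -1570.15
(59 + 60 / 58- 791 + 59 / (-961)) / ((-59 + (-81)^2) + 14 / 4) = -40745978 / 362603559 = -0.11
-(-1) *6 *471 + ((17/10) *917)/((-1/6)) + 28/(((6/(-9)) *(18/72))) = -33477/5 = -6695.40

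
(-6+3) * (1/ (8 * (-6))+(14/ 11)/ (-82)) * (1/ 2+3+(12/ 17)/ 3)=0.41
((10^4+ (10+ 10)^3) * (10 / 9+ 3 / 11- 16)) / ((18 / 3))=-1447000 / 33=-43848.48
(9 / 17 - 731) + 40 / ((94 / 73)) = -558826 / 799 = -699.41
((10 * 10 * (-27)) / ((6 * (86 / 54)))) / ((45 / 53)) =-14310 / 43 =-332.79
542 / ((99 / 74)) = 40108 / 99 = 405.13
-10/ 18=-5/ 9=-0.56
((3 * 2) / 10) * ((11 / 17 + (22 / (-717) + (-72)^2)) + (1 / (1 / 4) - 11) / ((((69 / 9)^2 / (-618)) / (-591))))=-49407701797 / 2149327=-22987.52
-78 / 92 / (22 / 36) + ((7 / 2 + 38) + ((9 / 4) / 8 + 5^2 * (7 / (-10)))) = 185349 / 8096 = 22.89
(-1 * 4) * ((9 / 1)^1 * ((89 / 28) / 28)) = -801 / 196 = -4.09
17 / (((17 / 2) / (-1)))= -2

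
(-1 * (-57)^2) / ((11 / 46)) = -149454 / 11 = -13586.73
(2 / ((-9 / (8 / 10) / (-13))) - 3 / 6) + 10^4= 900163 / 90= 10001.81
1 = 1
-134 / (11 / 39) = -5226 / 11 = -475.09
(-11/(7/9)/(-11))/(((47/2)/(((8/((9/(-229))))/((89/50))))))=-183200/29281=-6.26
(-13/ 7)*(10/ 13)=-10/ 7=-1.43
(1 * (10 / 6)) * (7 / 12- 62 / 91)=-535 / 3276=-0.16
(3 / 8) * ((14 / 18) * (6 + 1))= 49 / 24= 2.04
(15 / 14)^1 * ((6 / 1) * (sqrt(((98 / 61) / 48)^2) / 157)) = 105 / 76616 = 0.00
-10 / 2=-5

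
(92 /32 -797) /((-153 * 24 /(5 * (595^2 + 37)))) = 5623389715 /14688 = 382856.05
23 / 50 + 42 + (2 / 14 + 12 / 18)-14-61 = -33317 / 1050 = -31.73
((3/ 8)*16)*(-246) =-1476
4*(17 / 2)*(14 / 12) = 119 / 3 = 39.67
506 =506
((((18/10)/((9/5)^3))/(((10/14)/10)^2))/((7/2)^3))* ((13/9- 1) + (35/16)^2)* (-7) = -301225/5832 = -51.65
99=99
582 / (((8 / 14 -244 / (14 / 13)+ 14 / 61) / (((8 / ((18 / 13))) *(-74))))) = 1102.17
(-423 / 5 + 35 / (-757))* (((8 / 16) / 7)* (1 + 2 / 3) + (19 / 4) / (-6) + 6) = -28674547 / 63588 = -450.94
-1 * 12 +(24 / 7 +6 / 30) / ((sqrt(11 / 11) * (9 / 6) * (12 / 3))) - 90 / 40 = -5731 / 420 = -13.65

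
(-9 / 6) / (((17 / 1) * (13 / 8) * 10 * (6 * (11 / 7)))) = -7 / 12155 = -0.00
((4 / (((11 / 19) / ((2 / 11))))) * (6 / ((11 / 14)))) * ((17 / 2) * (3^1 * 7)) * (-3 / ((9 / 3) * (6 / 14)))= -5317872 / 1331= -3995.40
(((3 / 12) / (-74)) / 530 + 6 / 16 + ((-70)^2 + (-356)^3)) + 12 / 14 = -49541418113477 / 1098160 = -45113114.77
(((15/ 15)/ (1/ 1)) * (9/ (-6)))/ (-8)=3/ 16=0.19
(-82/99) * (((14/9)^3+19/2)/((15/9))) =-792899/120285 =-6.59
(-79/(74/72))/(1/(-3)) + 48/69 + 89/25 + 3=5060264/21275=237.85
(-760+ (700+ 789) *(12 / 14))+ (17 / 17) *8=3670 / 7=524.29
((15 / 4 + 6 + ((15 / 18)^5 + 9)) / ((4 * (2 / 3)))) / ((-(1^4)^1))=-148925 / 20736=-7.18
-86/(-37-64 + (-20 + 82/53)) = 4558/6331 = 0.72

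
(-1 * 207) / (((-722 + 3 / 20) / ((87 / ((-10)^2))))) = 18009 / 72185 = 0.25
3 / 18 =1 / 6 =0.17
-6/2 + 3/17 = -48/17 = -2.82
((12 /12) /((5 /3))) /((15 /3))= 3 /25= 0.12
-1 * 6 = -6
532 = 532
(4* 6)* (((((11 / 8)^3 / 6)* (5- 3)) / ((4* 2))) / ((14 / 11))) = 14641 / 7168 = 2.04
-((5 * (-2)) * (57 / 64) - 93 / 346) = 9.18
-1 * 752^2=-565504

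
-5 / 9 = -0.56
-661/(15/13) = -8593/15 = -572.87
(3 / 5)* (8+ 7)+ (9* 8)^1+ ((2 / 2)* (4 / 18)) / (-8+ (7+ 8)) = 5105 / 63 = 81.03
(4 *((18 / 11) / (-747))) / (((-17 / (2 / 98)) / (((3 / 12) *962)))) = 0.00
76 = 76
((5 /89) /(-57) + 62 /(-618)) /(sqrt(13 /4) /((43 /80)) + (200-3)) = -19282096808 /37483966926279 + 91049920 * sqrt(13) /37483966926279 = -0.00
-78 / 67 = -1.16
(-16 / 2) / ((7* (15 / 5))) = -8 / 21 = -0.38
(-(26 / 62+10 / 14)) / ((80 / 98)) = -861 / 620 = -1.39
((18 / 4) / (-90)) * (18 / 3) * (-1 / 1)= 3 / 10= 0.30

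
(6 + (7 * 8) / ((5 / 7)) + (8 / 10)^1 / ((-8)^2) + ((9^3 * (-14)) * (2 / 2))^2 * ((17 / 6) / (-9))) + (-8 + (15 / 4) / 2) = -32791799.71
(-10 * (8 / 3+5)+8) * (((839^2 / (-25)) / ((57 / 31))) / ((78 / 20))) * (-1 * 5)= -8990479012 / 6669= -1348100.02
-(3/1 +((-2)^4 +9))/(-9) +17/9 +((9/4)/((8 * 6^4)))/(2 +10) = 276481/55296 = 5.00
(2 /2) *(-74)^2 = 5476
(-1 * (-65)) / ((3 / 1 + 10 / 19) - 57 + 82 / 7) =-1.56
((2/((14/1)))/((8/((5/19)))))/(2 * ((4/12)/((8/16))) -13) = -3/7448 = -0.00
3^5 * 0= 0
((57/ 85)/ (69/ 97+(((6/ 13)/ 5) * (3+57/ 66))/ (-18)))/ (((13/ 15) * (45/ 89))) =10825782/ 4892005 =2.21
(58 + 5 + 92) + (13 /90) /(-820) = 11438987 /73800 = 155.00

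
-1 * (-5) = 5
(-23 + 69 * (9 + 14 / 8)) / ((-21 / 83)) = -238625 / 84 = -2840.77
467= 467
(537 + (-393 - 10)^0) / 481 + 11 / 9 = 10133 / 4329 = 2.34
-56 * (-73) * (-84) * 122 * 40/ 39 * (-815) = 455246220800/ 13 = 35018940061.54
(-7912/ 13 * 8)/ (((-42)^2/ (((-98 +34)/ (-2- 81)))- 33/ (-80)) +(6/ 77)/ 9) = -146213760/ 68711903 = -2.13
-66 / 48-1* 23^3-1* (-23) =-97163 / 8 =-12145.38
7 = 7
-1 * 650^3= -274625000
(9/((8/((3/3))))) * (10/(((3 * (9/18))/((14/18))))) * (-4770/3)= -9275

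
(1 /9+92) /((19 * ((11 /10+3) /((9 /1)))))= 8290 /779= 10.64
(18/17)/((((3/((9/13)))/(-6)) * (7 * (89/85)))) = -1620/8099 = -0.20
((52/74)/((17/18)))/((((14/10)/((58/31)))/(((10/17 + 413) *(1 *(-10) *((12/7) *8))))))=-916077427200/16242667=-56399.45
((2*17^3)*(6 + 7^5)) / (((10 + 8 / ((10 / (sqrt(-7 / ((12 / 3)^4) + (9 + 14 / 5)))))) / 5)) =16520453800000 / 184931 - 16520453800*sqrt(75345) / 184931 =64811995.92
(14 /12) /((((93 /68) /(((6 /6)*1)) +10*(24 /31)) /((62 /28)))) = 16337 /57609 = 0.28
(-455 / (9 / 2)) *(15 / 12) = -126.39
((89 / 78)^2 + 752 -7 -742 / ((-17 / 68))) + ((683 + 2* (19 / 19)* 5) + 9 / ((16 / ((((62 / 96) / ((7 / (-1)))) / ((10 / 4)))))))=4407.28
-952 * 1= -952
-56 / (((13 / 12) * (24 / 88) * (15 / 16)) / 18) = -236544 / 65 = -3639.14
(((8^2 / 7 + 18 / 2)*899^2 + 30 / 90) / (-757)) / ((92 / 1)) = -76981147 / 365631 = -210.54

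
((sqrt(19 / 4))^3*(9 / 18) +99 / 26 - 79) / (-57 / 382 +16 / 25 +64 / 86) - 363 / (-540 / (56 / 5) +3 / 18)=-354765902416 / 6652168497 +3901175*sqrt(19) / 4057128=-49.14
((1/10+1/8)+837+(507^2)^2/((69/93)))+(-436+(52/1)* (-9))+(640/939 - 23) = 76934141929622333/863880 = 89056514712.25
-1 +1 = 0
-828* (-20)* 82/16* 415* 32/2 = 563536800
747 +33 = 780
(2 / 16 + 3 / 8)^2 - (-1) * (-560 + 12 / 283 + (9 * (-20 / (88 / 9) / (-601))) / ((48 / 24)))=-1047135566 / 1870913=-559.69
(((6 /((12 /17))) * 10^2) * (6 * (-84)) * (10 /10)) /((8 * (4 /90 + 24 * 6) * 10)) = -34425 /926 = -37.18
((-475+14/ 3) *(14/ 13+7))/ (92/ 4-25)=49385/ 26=1899.42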